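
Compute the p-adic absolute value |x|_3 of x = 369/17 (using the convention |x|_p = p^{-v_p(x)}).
|369/17|_3 = 1/9

Step 1 — compute v_3(x) by factoring powers of 3 out of the numerator and denominator: v_3(369/17) = 2. Step 2 — apply |x|_p = p^{-v_p(x)} = 3^{-2} = 1/9.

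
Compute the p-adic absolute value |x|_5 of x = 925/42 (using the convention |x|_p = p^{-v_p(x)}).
|925/42|_5 = 1/25

Step 1 — compute v_5(x) by factoring powers of 5 out of the numerator and denominator: v_5(925/42) = 2. Step 2 — apply |x|_p = p^{-v_p(x)} = 5^{-2} = 1/25.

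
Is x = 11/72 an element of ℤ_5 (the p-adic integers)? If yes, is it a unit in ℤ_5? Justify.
x ∈ ℤ_5^× (unit); v_5(x) = 0

ℤ_5 = {x ∈ ℚ_5 : v_5(x) ≥ 0} and ℤ_5^× = {x ∈ ℤ_5 : v_5(x) = 0}. Here v_5(11/72) = v_5(num) − v_5(den) = 0; compare against these criteria.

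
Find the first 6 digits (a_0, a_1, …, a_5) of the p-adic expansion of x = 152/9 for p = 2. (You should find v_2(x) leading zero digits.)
(a_0, …, a_5) = (0, 0, 0, 1, 1, 0)

v_2(152/9) = 3, so a_0 = ... = a_2 = 0. Factor out: x = 2^3 · u with u = 19/9 a unit in ℤ_2. Expand u iteratively via a_{v+i} = u_i mod 2, u_{i+1} = (u_i − a_{v+i})/2:
  u_0 = 19/9;  a_3 = 1;  u_1 = (u_0 − 1)/2 = 5/9
  u_1 = 5/9;  a_4 = 1;  u_2 = (u_1 − 1)/2 = -2/9
  u_2 = -2/9;  a_5 = 0;  u_3 = (u_2 − 0)/2 = -1/9
Digits: (0, 0, 0, 1, 1, 0).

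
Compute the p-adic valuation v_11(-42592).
v_11(-42592) = 3

v_11(n) is the largest exponent k such that 11^k divides n. Factor out: -42592 = -11^3 · 32. (Sign doesn't affect v_p.) So v_11(-42592) = 3.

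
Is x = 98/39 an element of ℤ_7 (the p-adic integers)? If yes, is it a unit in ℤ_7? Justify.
x ∈ ℤ_7 but not a unit; v_7(x) = 2 > 0

ℤ_7 = {x ∈ ℚ_7 : v_7(x) ≥ 0} and ℤ_7^× = {x ∈ ℤ_7 : v_7(x) = 0}. Here v_7(98/39) = v_7(num) − v_7(den) = 2; compare against these criteria.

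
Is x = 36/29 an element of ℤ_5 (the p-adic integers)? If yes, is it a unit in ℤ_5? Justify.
x ∈ ℤ_5^× (unit); v_5(x) = 0

ℤ_5 = {x ∈ ℚ_5 : v_5(x) ≥ 0} and ℤ_5^× = {x ∈ ℤ_5 : v_5(x) = 0}. Here v_5(36/29) = v_5(num) − v_5(den) = 0; compare against these criteria.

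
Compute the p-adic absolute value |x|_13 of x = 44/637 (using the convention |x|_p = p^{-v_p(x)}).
|44/637|_13 = 13

Step 1 — compute v_13(x) by factoring powers of 13 out of the numerator and denominator: v_13(44/637) = -1. Step 2 — apply |x|_p = p^{-v_p(x)} = 13^{1} = 13.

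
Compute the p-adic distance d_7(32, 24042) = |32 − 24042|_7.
d_7(32, 24042) = 1/2401

Step 1 — x − y = 32 − 24042 = -24010. Step 2 — v_7(-24010) = 4 (factor: -24010 = −(7^4 · 10); the sign does not affect v_p). Step 3 — |x − y|_7 = 7^{-4} = 1/2401.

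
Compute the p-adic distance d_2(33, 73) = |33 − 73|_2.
d_2(33, 73) = 1/8

Step 1 — x − y = 33 − 73 = -40. Step 2 — v_2(-40) = 3 (factor: -40 = −(2^3 · 5); the sign does not affect v_p). Step 3 — |x − y|_2 = 2^{-3} = 1/8.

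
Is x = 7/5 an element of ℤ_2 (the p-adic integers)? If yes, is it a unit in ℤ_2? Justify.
x ∈ ℤ_2^× (unit); v_2(x) = 0

ℤ_2 = {x ∈ ℚ_2 : v_2(x) ≥ 0} and ℤ_2^× = {x ∈ ℤ_2 : v_2(x) = 0}. Here v_2(7/5) = v_2(num) − v_2(den) = 0; compare against these criteria.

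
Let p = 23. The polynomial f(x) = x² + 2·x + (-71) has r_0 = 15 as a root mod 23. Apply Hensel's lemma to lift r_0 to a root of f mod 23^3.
r_2 = 935 (mod 12167)

Hensel: r_{i+1} = r_i − f(r_i)·(f′(r_i))^{-1} mod 23^{i+2}, f′(x) = 2x + 2. Iterate:
  r_0 = 15 (mod 23)
  r_1 = 406 (mod 529)
  r_2 = 935 (mod 12167)
Final: r = 935 satisfies f(r) ≡ 0 mod 23^3.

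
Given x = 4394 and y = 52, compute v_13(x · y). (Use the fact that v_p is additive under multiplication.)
v_13(228488) = 4

v_p(x) = 3 (factor: 4394 = 13^3 · 2); v_p(y) = 1 (factor: 52 = 13^1 · 4). Additivity: v_p(xy) = v_p(x) + v_p(y) = 3 + 1 = 4. (Direct check: xy = 228488 = 13^4 · (8).)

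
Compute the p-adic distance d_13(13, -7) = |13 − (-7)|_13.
d_13(13, -7) = 1

Step 1 — x − y = 13 − (-7) = 20. Step 2 — v_13(20) = 0 (factor: 20 = (13^0 · 20); the sign does not affect v_p). Step 3 — |x − y|_13 = 13^{0} = 1.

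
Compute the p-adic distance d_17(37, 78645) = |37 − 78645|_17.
d_17(37, 78645) = 1/4913

Step 1 — x − y = 37 − 78645 = -78608. Step 2 — v_17(-78608) = 3 (factor: -78608 = −(17^3 · 16); the sign does not affect v_p). Step 3 — |x − y|_17 = 17^{-3} = 1/4913.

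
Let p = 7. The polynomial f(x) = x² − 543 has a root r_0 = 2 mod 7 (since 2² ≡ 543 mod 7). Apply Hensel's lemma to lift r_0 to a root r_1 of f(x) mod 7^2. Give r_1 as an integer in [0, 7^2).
r_1 = 2 (mod 49)

Hensel's recurrence: r_{i+1} = r_i − f(r_i)·(f′(r_i))^{-1} mod 7^{i+2}, with f′(x) = 2x. Iterate:
  r_0 = 2 (mod 7)
  r_1 = 2 (mod 49)
Final: r_1 = 2, and one checks f(r_1) ≡ 0 mod 7^2.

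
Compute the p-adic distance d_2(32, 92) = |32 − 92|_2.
d_2(32, 92) = 1/4

Step 1 — x − y = 32 − 92 = -60. Step 2 — v_2(-60) = 2 (factor: -60 = −(2^2 · 15); the sign does not affect v_p). Step 3 — |x − y|_2 = 2^{-2} = 1/4.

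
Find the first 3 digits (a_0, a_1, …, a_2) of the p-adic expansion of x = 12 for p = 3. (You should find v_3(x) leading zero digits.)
(a_0, …, a_2) = (0, 1, 1)

v_3(12) = 1, so a_0 = ... = a_0 = 0. Factor out: x = 3^1 · u with u = 4 a unit in ℤ_3. Expand u iteratively via a_{v+i} = u_i mod 3, u_{i+1} = (u_i − a_{v+i})/3:
  u_0 = 4;  a_1 = 1;  u_1 = (u_0 − 1)/3 = 1
  u_1 = 1;  a_2 = 1;  u_2 = (u_1 − 1)/3 = 0
Digits: (0, 1, 1).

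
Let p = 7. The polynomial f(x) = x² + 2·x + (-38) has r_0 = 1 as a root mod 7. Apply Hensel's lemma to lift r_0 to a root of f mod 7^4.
r_3 = 1786 (mod 2401)

Hensel: r_{i+1} = r_i − f(r_i)·(f′(r_i))^{-1} mod 7^{i+2}, f′(x) = 2x + 2. Iterate:
  r_0 = 1 (mod 7)
  r_1 = 22 (mod 49)
  r_2 = 71 (mod 343)
  r_3 = 1786 (mod 2401)
Final: r = 1786 satisfies f(r) ≡ 0 mod 7^4.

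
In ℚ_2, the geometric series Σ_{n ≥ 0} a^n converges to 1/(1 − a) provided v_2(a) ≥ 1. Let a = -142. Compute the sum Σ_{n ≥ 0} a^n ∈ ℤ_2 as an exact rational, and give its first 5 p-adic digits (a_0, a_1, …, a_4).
Σ a^n = 1/(1 − a) = 1/143;  first 5 digits = (1, 1, 1, 1, 0)

v_2(a) = 1 ≥ 1, so the series converges in ℤ_2 to 1/(1 − a) = 1/(1 − (-142)) = 1/143. Expand this rational in ℤ_2: compute digits iteratively via d_i = x_i mod 2, x_{i+1} = (x_i − d_i)/2. The first 5 digits are (1, 1, 1, 1, 0).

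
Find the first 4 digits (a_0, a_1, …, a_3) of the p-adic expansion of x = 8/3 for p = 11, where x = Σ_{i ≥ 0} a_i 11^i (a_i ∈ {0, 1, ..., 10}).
(a_0, …, a_3) = (10, 3, 7, 3)

v_11(8/3) = 0 (numerator and denominator both coprime to 11), so x ∈ ℤ_11^×. Compute digits iteratively via a_i = x_i mod 11, x_{i+1} = (x_i − a_i)/11, with x_0 = x:
  x_0 = 8/3;  a_0 = 10;  x_1 = (x_0 − 10)/11 = -2/3
  x_1 = -2/3;  a_1 = 3;  x_2 = (x_1 − 3)/11 = -1/3
  x_2 = -1/3;  a_2 = 7;  x_3 = (x_2 − 7)/11 = -2/3
  x_3 = -2/3;  a_3 = 3;  x_4 = (x_3 − 3)/11 = -1/3
Digits: (10, 3, 7, 3).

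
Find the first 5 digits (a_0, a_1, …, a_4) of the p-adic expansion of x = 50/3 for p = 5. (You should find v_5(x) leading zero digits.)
(a_0, …, a_4) = (0, 0, 4, 1, 3)

v_5(50/3) = 2, so a_0 = ... = a_1 = 0. Factor out: x = 5^2 · u with u = 2/3 a unit in ℤ_5. Expand u iteratively via a_{v+i} = u_i mod 5, u_{i+1} = (u_i − a_{v+i})/5:
  u_0 = 2/3;  a_2 = 4;  u_1 = (u_0 − 4)/5 = -2/3
  u_1 = -2/3;  a_3 = 1;  u_2 = (u_1 − 1)/5 = -1/3
  u_2 = -1/3;  a_4 = 3;  u_3 = (u_2 − 3)/5 = -2/3
Digits: (0, 0, 4, 1, 3).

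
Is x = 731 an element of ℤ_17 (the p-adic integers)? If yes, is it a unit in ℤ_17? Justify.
x ∈ ℤ_17 but not a unit; v_17(x) = 1 > 0

ℤ_17 = {x ∈ ℚ_17 : v_17(x) ≥ 0} and ℤ_17^× = {x ∈ ℤ_17 : v_17(x) = 0}. Here v_17(731) = v_17(num) − v_17(den) = 1; compare against these criteria.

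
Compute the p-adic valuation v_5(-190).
v_5(-190) = 1

v_5(n) is the largest exponent k such that 5^k divides n. Factor out: -190 = -5^1 · 38. (Sign doesn't affect v_p.) So v_5(-190) = 1.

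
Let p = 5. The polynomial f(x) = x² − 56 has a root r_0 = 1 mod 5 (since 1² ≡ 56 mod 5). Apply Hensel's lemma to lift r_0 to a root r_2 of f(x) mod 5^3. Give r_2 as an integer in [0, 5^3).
r_2 = 41 (mod 125)

Hensel's recurrence: r_{i+1} = r_i − f(r_i)·(f′(r_i))^{-1} mod 5^{i+2}, with f′(x) = 2x. Iterate:
  r_0 = 1 (mod 5)
  r_1 = 16 (mod 25)
  r_2 = 41 (mod 125)
Final: r_2 = 41, and one checks f(r_2) ≡ 0 mod 5^3.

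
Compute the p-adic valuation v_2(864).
v_2(864) = 5

v_2(n) is the largest exponent k such that 2^k divides n. Factor out: 864 = 2^5 · 27. (Sign doesn't affect v_p.) So v_2(864) = 5.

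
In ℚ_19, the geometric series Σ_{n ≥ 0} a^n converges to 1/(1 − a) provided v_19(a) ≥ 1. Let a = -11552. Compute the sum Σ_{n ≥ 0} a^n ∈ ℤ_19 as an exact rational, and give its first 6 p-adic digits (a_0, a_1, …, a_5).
Σ a^n = 1/(1 − a) = 1/11553;  first 6 digits = (1, 0, 6, 17, 16, 15)

v_19(a) = 2 ≥ 1, so the series converges in ℤ_19 to 1/(1 − a) = 1/(1 − (-11552)) = 1/11553. Expand this rational in ℤ_19: compute digits iteratively via d_i = x_i mod 19, x_{i+1} = (x_i − d_i)/19. The first 6 digits are (1, 0, 6, 17, 16, 15).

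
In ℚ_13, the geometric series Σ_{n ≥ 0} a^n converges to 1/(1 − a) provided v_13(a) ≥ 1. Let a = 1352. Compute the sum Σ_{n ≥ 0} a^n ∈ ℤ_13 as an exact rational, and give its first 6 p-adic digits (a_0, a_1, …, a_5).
Σ a^n = 1/(1 − a) = -1/1351;  first 6 digits = (1, 0, 8, 0, 12, 4)

v_13(a) = 2 ≥ 1, so the series converges in ℤ_13 to 1/(1 − a) = 1/(1 − 1352) = -1/1351. Expand this rational in ℤ_13: compute digits iteratively via d_i = x_i mod 13, x_{i+1} = (x_i − d_i)/13. The first 6 digits are (1, 0, 8, 0, 12, 4).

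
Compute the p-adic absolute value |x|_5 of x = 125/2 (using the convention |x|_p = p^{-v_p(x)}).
|125/2|_5 = 1/125

Step 1 — compute v_5(x) by factoring powers of 5 out of the numerator and denominator: v_5(125/2) = 3. Step 2 — apply |x|_p = p^{-v_p(x)} = 5^{-3} = 1/125.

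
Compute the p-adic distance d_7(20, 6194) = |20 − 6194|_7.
d_7(20, 6194) = 1/343

Step 1 — x − y = 20 − 6194 = -6174. Step 2 — v_7(-6174) = 3 (factor: -6174 = −(7^3 · 18); the sign does not affect v_p). Step 3 — |x − y|_7 = 7^{-3} = 1/343.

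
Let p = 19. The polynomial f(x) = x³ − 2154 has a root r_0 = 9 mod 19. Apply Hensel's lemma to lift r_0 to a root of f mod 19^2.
r_1 = 104 (mod 361)

Hensel: r_{i+1} = r_i − f(r_i)/f′(r_i) mod 19^{i+2}, where f′(x) = 3x². Iterate:
  r_0 = 9 (mod 19)
  r_1 = 104 (mod 361)
Final: r = 104 with f(r) ≡ 0 mod 19^2.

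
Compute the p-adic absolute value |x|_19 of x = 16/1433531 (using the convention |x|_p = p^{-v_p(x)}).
|16/1433531|_19 = 130321

Step 1 — compute v_19(x) by factoring powers of 19 out of the numerator and denominator: v_19(16/1433531) = -4. Step 2 — apply |x|_p = p^{-v_p(x)} = 19^{4} = 130321.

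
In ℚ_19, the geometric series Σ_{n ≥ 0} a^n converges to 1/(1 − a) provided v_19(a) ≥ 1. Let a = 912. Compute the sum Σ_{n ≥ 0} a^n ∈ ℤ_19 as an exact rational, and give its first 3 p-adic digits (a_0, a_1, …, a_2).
Σ a^n = 1/(1 − a) = -1/911;  first 3 digits = (1, 10, 7)

v_19(a) = 1 ≥ 1, so the series converges in ℤ_19 to 1/(1 − a) = 1/(1 − 912) = -1/911. Expand this rational in ℤ_19: compute digits iteratively via d_i = x_i mod 19, x_{i+1} = (x_i − d_i)/19. The first 3 digits are (1, 10, 7).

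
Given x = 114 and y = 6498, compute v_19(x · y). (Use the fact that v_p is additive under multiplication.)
v_19(740772) = 3

v_p(x) = 1 (factor: 114 = 19^1 · 6); v_p(y) = 2 (factor: 6498 = 19^2 · 18). Additivity: v_p(xy) = v_p(x) + v_p(y) = 1 + 2 = 3. (Direct check: xy = 740772 = 19^3 · (108).)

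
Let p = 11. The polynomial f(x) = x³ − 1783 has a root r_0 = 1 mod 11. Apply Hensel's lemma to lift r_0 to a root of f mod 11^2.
r_1 = 111 (mod 121)

Hensel: r_{i+1} = r_i − f(r_i)/f′(r_i) mod 11^{i+2}, where f′(x) = 3x². Iterate:
  r_0 = 1 (mod 11)
  r_1 = 111 (mod 121)
Final: r = 111 with f(r) ≡ 0 mod 11^2.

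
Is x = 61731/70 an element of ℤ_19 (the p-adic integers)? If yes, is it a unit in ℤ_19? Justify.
x ∈ ℤ_19 but not a unit; v_19(x) = 3 > 0

ℤ_19 = {x ∈ ℚ_19 : v_19(x) ≥ 0} and ℤ_19^× = {x ∈ ℤ_19 : v_19(x) = 0}. Here v_19(61731/70) = v_19(num) − v_19(den) = 3; compare against these criteria.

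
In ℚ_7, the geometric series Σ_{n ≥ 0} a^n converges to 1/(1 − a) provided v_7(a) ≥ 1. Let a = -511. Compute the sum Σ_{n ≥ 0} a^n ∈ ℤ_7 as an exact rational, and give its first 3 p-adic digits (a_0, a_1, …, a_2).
Σ a^n = 1/(1 − a) = 1/512;  first 3 digits = (1, 4, 5)

v_7(a) = 1 ≥ 1, so the series converges in ℤ_7 to 1/(1 − a) = 1/(1 − (-511)) = 1/512. Expand this rational in ℤ_7: compute digits iteratively via d_i = x_i mod 7, x_{i+1} = (x_i − d_i)/7. The first 3 digits are (1, 4, 5).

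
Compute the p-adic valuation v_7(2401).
v_7(2401) = 4

v_7(n) is the largest exponent k such that 7^k divides n. Factor out: 2401 = 7^4 · 1. (Sign doesn't affect v_p.) So v_7(2401) = 4.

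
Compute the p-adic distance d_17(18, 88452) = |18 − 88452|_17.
d_17(18, 88452) = 1/4913

Step 1 — x − y = 18 − 88452 = -88434. Step 2 — v_17(-88434) = 3 (factor: -88434 = −(17^3 · 18); the sign does not affect v_p). Step 3 — |x − y|_17 = 17^{-3} = 1/4913.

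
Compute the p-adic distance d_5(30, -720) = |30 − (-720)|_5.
d_5(30, -720) = 1/125

Step 1 — x − y = 30 − (-720) = 750. Step 2 — v_5(750) = 3 (factor: 750 = (5^3 · 6); the sign does not affect v_p). Step 3 — |x − y|_5 = 5^{-3} = 1/125.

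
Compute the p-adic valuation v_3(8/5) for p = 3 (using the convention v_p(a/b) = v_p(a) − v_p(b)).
v_3(8/5) = 0

Factor powers of 3 from the numerator and denominator of the reduced fraction: 8 = 3^0 · 8 and 5 = 3^0 · 5. Apply v_p(a/b) = v_p(a) − v_p(b): v_3(8/5) = 0 − 0 = 0.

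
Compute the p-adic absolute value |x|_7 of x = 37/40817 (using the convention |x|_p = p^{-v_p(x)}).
|37/40817|_7 = 2401

Step 1 — compute v_7(x) by factoring powers of 7 out of the numerator and denominator: v_7(37/40817) = -4. Step 2 — apply |x|_p = p^{-v_p(x)} = 7^{4} = 2401.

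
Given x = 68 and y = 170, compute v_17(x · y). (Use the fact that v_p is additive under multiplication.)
v_17(11560) = 2

v_p(x) = 1 (factor: 68 = 17^1 · 4); v_p(y) = 1 (factor: 170 = 17^1 · 10). Additivity: v_p(xy) = v_p(x) + v_p(y) = 1 + 1 = 2. (Direct check: xy = 11560 = 17^2 · (40).)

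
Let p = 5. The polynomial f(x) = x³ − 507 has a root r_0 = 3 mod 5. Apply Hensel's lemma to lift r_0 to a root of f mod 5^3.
r_2 = 43 (mod 125)

Hensel: r_{i+1} = r_i − f(r_i)/f′(r_i) mod 5^{i+2}, where f′(x) = 3x². Iterate:
  r_0 = 3 (mod 5)
  r_1 = 18 (mod 25)
  r_2 = 43 (mod 125)
Final: r = 43 with f(r) ≡ 0 mod 5^3.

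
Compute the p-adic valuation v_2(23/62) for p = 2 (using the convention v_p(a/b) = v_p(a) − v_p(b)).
v_2(23/62) = -1

Factor powers of 2 from the numerator and denominator of the reduced fraction: 23 = 2^0 · 23 and 62 = 2^1 · 31. Apply v_p(a/b) = v_p(a) − v_p(b): v_2(23/62) = 0 − 1 = -1.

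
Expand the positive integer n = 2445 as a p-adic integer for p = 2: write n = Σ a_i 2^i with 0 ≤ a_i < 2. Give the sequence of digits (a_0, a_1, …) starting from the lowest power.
(a_0, a_1, …) = (1, 0, 1, 1, 0, 0, 0, 1, 1, 0, 0, 1)

Repeated division by 2 gives the digits low-to-high: 2445 = 1 + 1·2^2 + 1·2^3 + 1·2^7 + 1·2^8 + 1·2^11. Digit sequence: (1, 0, 1, 1, 0, 0, 0, 1, 1, 0, 0, 1).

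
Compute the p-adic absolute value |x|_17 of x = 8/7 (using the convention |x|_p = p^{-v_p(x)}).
|8/7|_17 = 1

Step 1 — compute v_17(x) by factoring powers of 17 out of the numerator and denominator: v_17(8/7) = 0. Step 2 — apply |x|_p = p^{-v_p(x)} = 17^{0} = 1.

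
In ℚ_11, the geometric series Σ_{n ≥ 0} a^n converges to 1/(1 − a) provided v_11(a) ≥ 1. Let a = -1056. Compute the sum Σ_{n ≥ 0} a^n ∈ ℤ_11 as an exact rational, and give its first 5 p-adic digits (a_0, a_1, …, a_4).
Σ a^n = 1/(1 − a) = 1/1057;  first 5 digits = (1, 3, 0, 6, 4)

v_11(a) = 1 ≥ 1, so the series converges in ℤ_11 to 1/(1 − a) = 1/(1 − (-1056)) = 1/1057. Expand this rational in ℤ_11: compute digits iteratively via d_i = x_i mod 11, x_{i+1} = (x_i − d_i)/11. The first 5 digits are (1, 3, 0, 6, 4).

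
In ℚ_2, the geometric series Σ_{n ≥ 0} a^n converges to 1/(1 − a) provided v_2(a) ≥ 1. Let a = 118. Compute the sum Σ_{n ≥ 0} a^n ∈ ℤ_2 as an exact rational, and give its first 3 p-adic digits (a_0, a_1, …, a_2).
Σ a^n = 1/(1 − a) = -1/117;  first 3 digits = (1, 1, 0)

v_2(a) = 1 ≥ 1, so the series converges in ℤ_2 to 1/(1 − a) = 1/(1 − 118) = -1/117. Expand this rational in ℤ_2: compute digits iteratively via d_i = x_i mod 2, x_{i+1} = (x_i − d_i)/2. The first 3 digits are (1, 1, 0).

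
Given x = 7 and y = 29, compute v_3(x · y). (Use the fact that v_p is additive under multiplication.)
v_3(203) = 0

v_p(x) = 0 (factor: 7 = 3^0 · 7); v_p(y) = 0 (factor: 29 = 3^0 · 29). Additivity: v_p(xy) = v_p(x) + v_p(y) = 0 + 0 = 0. (Direct check: xy = 203 = 3^0 · (203).)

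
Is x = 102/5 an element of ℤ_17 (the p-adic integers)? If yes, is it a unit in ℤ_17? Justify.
x ∈ ℤ_17 but not a unit; v_17(x) = 1 > 0

ℤ_17 = {x ∈ ℚ_17 : v_17(x) ≥ 0} and ℤ_17^× = {x ∈ ℤ_17 : v_17(x) = 0}. Here v_17(102/5) = v_17(num) − v_17(den) = 1; compare against these criteria.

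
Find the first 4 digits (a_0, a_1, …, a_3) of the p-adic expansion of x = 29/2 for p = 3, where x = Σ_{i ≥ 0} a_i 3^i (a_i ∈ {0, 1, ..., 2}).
(a_0, …, a_3) = (1, 0, 0, 2)

v_3(29/2) = 0 (numerator and denominator both coprime to 3), so x ∈ ℤ_3^×. Compute digits iteratively via a_i = x_i mod 3, x_{i+1} = (x_i − a_i)/3, with x_0 = x:
  x_0 = 29/2;  a_0 = 1;  x_1 = (x_0 − 1)/3 = 9/2
  x_1 = 9/2;  a_1 = 0;  x_2 = (x_1 − 0)/3 = 3/2
  x_2 = 3/2;  a_2 = 0;  x_3 = (x_2 − 0)/3 = 1/2
  x_3 = 1/2;  a_3 = 2;  x_4 = (x_3 − 2)/3 = -1/2
Digits: (1, 0, 0, 2).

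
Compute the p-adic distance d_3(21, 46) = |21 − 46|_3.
d_3(21, 46) = 1

Step 1 — x − y = 21 − 46 = -25. Step 2 — v_3(-25) = 0 (factor: -25 = −(3^0 · 25); the sign does not affect v_p). Step 3 — |x − y|_3 = 3^{0} = 1.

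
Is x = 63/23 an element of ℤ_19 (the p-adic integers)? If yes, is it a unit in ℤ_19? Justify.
x ∈ ℤ_19^× (unit); v_19(x) = 0

ℤ_19 = {x ∈ ℚ_19 : v_19(x) ≥ 0} and ℤ_19^× = {x ∈ ℤ_19 : v_19(x) = 0}. Here v_19(63/23) = v_19(num) − v_19(den) = 0; compare against these criteria.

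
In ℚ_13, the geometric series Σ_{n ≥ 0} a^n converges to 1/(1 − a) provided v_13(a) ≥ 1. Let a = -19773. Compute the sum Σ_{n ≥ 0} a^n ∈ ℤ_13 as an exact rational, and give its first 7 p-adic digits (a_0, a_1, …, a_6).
Σ a^n = 1/(1 − a) = 1/19774;  first 7 digits = (1, 0, 0, 4, 12, 12, 2)

v_13(a) = 3 ≥ 1, so the series converges in ℤ_13 to 1/(1 − a) = 1/(1 − (-19773)) = 1/19774. Expand this rational in ℤ_13: compute digits iteratively via d_i = x_i mod 13, x_{i+1} = (x_i − d_i)/13. The first 7 digits are (1, 0, 0, 4, 12, 12, 2).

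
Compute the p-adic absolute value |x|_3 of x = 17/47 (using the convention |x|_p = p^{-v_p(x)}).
|17/47|_3 = 1

Step 1 — compute v_3(x) by factoring powers of 3 out of the numerator and denominator: v_3(17/47) = 0. Step 2 — apply |x|_p = p^{-v_p(x)} = 3^{0} = 1.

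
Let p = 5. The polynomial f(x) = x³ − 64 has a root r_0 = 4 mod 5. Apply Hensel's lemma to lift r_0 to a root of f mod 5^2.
r_1 = 4 (mod 25)

Hensel: r_{i+1} = r_i − f(r_i)/f′(r_i) mod 5^{i+2}, where f′(x) = 3x². Iterate:
  r_0 = 4 (mod 5)
  r_1 = 4 (mod 25)
Final: r = 4 with f(r) ≡ 0 mod 5^2.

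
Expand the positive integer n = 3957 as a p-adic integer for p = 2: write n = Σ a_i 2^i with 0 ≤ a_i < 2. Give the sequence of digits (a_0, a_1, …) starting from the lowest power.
(a_0, a_1, …) = (1, 0, 1, 0, 1, 1, 1, 0, 1, 1, 1, 1)

Repeated division by 2 gives the digits low-to-high: 3957 = 1 + 1·2^2 + 1·2^4 + 1·2^5 + 1·2^6 + 1·2^8 + 1·2^9 + 1·2^10 + 1·2^11. Digit sequence: (1, 0, 1, 0, 1, 1, 1, 0, 1, 1, 1, 1).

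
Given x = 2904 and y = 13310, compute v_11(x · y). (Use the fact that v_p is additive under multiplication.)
v_11(38652240) = 5

v_p(x) = 2 (factor: 2904 = 11^2 · 24); v_p(y) = 3 (factor: 13310 = 11^3 · 10). Additivity: v_p(xy) = v_p(x) + v_p(y) = 2 + 3 = 5. (Direct check: xy = 38652240 = 11^5 · (240).)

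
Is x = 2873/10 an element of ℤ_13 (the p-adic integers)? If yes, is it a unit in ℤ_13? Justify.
x ∈ ℤ_13 but not a unit; v_13(x) = 2 > 0

ℤ_13 = {x ∈ ℚ_13 : v_13(x) ≥ 0} and ℤ_13^× = {x ∈ ℤ_13 : v_13(x) = 0}. Here v_13(2873/10) = v_13(num) − v_13(den) = 2; compare against these criteria.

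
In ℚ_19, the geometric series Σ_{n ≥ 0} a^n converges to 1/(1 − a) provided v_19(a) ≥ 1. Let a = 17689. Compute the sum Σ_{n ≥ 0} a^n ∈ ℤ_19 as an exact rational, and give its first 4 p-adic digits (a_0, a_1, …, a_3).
Σ a^n = 1/(1 − a) = -1/17688;  first 4 digits = (1, 0, 11, 2)

v_19(a) = 2 ≥ 1, so the series converges in ℤ_19 to 1/(1 − a) = 1/(1 − 17689) = -1/17688. Expand this rational in ℤ_19: compute digits iteratively via d_i = x_i mod 19, x_{i+1} = (x_i − d_i)/19. The first 4 digits are (1, 0, 11, 2).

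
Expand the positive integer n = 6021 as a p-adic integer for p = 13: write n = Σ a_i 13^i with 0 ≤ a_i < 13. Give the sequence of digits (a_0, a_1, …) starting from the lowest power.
(a_0, a_1, …) = (2, 8, 9, 2)

Repeated division by 13 gives the digits low-to-high: 6021 = 2 + 8·13^1 + 9·13^2 + 2·13^3. Digit sequence: (2, 8, 9, 2).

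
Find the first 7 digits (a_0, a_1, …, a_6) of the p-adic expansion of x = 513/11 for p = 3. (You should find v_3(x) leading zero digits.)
(a_0, …, a_6) = (0, 0, 0, 2, 1, 1, 2)

v_3(513/11) = 3, so a_0 = ... = a_2 = 0. Factor out: x = 3^3 · u with u = 19/11 a unit in ℤ_3. Expand u iteratively via a_{v+i} = u_i mod 3, u_{i+1} = (u_i − a_{v+i})/3:
  u_0 = 19/11;  a_3 = 2;  u_1 = (u_0 − 2)/3 = -1/11
  u_1 = -1/11;  a_4 = 1;  u_2 = (u_1 − 1)/3 = -4/11
  u_2 = -4/11;  a_5 = 1;  u_3 = (u_2 − 1)/3 = -5/11
  u_3 = -5/11;  a_6 = 2;  u_4 = (u_3 − 2)/3 = -9/11
Digits: (0, 0, 0, 2, 1, 1, 2).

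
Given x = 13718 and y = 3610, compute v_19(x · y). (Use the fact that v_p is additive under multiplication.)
v_19(49521980) = 5

v_p(x) = 3 (factor: 13718 = 19^3 · 2); v_p(y) = 2 (factor: 3610 = 19^2 · 10). Additivity: v_p(xy) = v_p(x) + v_p(y) = 3 + 2 = 5. (Direct check: xy = 49521980 = 19^5 · (20).)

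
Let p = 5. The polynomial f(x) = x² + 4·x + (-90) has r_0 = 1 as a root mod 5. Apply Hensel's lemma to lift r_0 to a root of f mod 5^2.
r_1 = 11 (mod 25)

Hensel: r_{i+1} = r_i − f(r_i)·(f′(r_i))^{-1} mod 5^{i+2}, f′(x) = 2x + 4. Iterate:
  r_0 = 1 (mod 5)
  r_1 = 11 (mod 25)
Final: r = 11 satisfies f(r) ≡ 0 mod 5^2.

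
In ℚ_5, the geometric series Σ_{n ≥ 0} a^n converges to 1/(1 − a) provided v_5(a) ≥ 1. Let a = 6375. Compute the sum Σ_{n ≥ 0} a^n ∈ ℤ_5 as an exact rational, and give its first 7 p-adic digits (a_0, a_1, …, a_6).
Σ a^n = 1/(1 − a) = -1/6374;  first 7 digits = (1, 0, 0, 1, 0, 2, 1)

v_5(a) = 3 ≥ 1, so the series converges in ℤ_5 to 1/(1 − a) = 1/(1 − 6375) = -1/6374. Expand this rational in ℤ_5: compute digits iteratively via d_i = x_i mod 5, x_{i+1} = (x_i − d_i)/5. The first 7 digits are (1, 0, 0, 1, 0, 2, 1).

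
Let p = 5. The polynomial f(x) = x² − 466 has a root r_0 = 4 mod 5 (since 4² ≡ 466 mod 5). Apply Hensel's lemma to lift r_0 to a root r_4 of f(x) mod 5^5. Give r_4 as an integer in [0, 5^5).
r_4 = 1154 (mod 3125)

Hensel's recurrence: r_{i+1} = r_i − f(r_i)·(f′(r_i))^{-1} mod 5^{i+2}, with f′(x) = 2x. Iterate:
  r_0 = 4 (mod 5)
  r_1 = 4 (mod 25)
  r_2 = 29 (mod 125)
  r_3 = 529 (mod 625)
  r_4 = 1154 (mod 3125)
Final: r_4 = 1154, and one checks f(r_4) ≡ 0 mod 5^5.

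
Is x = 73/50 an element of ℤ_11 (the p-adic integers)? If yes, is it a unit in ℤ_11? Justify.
x ∈ ℤ_11^× (unit); v_11(x) = 0

ℤ_11 = {x ∈ ℚ_11 : v_11(x) ≥ 0} and ℤ_11^× = {x ∈ ℤ_11 : v_11(x) = 0}. Here v_11(73/50) = v_11(num) − v_11(den) = 0; compare against these criteria.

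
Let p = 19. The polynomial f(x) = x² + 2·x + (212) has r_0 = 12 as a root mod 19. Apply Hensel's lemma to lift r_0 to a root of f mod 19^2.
r_1 = 164 (mod 361)

Hensel: r_{i+1} = r_i − f(r_i)·(f′(r_i))^{-1} mod 19^{i+2}, f′(x) = 2x + 2. Iterate:
  r_0 = 12 (mod 19)
  r_1 = 164 (mod 361)
Final: r = 164 satisfies f(r) ≡ 0 mod 19^2.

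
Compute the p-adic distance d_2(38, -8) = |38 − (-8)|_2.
d_2(38, -8) = 1/2

Step 1 — x − y = 38 − (-8) = 46. Step 2 — v_2(46) = 1 (factor: 46 = (2^1 · 23); the sign does not affect v_p). Step 3 — |x − y|_2 = 2^{-1} = 1/2.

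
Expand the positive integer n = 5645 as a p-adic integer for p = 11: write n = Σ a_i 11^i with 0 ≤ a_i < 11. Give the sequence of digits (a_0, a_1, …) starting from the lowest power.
(a_0, a_1, …) = (2, 7, 2, 4)

Repeated division by 11 gives the digits low-to-high: 5645 = 2 + 7·11^1 + 2·11^2 + 4·11^3. Digit sequence: (2, 7, 2, 4).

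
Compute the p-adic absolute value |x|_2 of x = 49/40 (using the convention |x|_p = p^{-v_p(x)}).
|49/40|_2 = 8

Step 1 — compute v_2(x) by factoring powers of 2 out of the numerator and denominator: v_2(49/40) = -3. Step 2 — apply |x|_p = p^{-v_p(x)} = 2^{3} = 8.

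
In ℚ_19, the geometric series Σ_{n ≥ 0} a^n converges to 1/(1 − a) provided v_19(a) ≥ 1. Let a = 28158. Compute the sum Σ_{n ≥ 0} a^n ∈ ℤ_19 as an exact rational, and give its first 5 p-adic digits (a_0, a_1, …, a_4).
Σ a^n = 1/(1 − a) = -1/28157;  first 5 digits = (1, 0, 2, 4, 4)

v_19(a) = 2 ≥ 1, so the series converges in ℤ_19 to 1/(1 − a) = 1/(1 − 28158) = -1/28157. Expand this rational in ℤ_19: compute digits iteratively via d_i = x_i mod 19, x_{i+1} = (x_i − d_i)/19. The first 5 digits are (1, 0, 2, 4, 4).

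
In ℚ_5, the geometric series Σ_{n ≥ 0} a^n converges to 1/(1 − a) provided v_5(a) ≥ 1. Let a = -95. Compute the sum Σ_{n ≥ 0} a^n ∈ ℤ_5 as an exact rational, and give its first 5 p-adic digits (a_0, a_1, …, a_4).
Σ a^n = 1/(1 − a) = 1/96;  first 5 digits = (1, 1, 2, 2, 3)

v_5(a) = 1 ≥ 1, so the series converges in ℤ_5 to 1/(1 − a) = 1/(1 − (-95)) = 1/96. Expand this rational in ℤ_5: compute digits iteratively via d_i = x_i mod 5, x_{i+1} = (x_i − d_i)/5. The first 5 digits are (1, 1, 2, 2, 3).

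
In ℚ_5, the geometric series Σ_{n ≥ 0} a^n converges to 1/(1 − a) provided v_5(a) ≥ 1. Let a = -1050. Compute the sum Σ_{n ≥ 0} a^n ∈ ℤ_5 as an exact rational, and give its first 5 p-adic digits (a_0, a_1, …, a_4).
Σ a^n = 1/(1 − a) = 1/1051;  first 5 digits = (1, 0, 3, 1, 2)

v_5(a) = 2 ≥ 1, so the series converges in ℤ_5 to 1/(1 − a) = 1/(1 − (-1050)) = 1/1051. Expand this rational in ℤ_5: compute digits iteratively via d_i = x_i mod 5, x_{i+1} = (x_i − d_i)/5. The first 5 digits are (1, 0, 3, 1, 2).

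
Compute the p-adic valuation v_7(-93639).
v_7(-93639) = 4

v_7(n) is the largest exponent k such that 7^k divides n. Factor out: -93639 = -7^4 · 39. (Sign doesn't affect v_p.) So v_7(-93639) = 4.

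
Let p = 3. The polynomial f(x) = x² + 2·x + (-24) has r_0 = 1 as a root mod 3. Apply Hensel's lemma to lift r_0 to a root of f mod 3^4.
r_3 = 4 (mod 81)

Hensel: r_{i+1} = r_i − f(r_i)·(f′(r_i))^{-1} mod 3^{i+2}, f′(x) = 2x + 2. Iterate:
  r_0 = 1 (mod 3)
  r_1 = 4 (mod 9)
  r_2 = 4 (mod 27)
  r_3 = 4 (mod 81)
Final: r = 4 satisfies f(r) ≡ 0 mod 3^4.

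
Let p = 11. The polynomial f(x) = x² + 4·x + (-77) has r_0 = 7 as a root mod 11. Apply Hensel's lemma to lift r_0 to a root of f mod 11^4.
r_3 = 7 (mod 14641)

Hensel: r_{i+1} = r_i − f(r_i)·(f′(r_i))^{-1} mod 11^{i+2}, f′(x) = 2x + 4. Iterate:
  r_0 = 7 (mod 11)
  r_1 = 7 (mod 121)
  r_2 = 7 (mod 1331)
  r_3 = 7 (mod 14641)
Final: r = 7 satisfies f(r) ≡ 0 mod 11^4.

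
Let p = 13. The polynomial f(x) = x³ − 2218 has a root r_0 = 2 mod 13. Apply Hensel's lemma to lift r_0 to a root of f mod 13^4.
r_3 = 18410 (mod 28561)

Hensel: r_{i+1} = r_i − f(r_i)/f′(r_i) mod 13^{i+2}, where f′(x) = 3x². Iterate:
  r_0 = 2 (mod 13)
  r_1 = 158 (mod 169)
  r_2 = 834 (mod 2197)
  r_3 = 18410 (mod 28561)
Final: r = 18410 with f(r) ≡ 0 mod 13^4.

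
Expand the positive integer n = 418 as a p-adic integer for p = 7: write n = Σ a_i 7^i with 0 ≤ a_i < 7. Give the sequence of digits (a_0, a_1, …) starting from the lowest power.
(a_0, a_1, …) = (5, 3, 1, 1)

Repeated division by 7 gives the digits low-to-high: 418 = 5 + 3·7^1 + 1·7^2 + 1·7^3. Digit sequence: (5, 3, 1, 1).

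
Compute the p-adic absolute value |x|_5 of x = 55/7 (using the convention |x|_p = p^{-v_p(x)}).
|55/7|_5 = 1/5

Step 1 — compute v_5(x) by factoring powers of 5 out of the numerator and denominator: v_5(55/7) = 1. Step 2 — apply |x|_p = p^{-v_p(x)} = 5^{-1} = 1/5.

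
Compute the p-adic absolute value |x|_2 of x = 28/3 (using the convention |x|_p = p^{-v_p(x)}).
|28/3|_2 = 1/4

Step 1 — compute v_2(x) by factoring powers of 2 out of the numerator and denominator: v_2(28/3) = 2. Step 2 — apply |x|_p = p^{-v_p(x)} = 2^{-2} = 1/4.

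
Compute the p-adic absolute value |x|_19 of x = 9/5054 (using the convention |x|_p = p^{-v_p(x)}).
|9/5054|_19 = 361

Step 1 — compute v_19(x) by factoring powers of 19 out of the numerator and denominator: v_19(9/5054) = -2. Step 2 — apply |x|_p = p^{-v_p(x)} = 19^{2} = 361.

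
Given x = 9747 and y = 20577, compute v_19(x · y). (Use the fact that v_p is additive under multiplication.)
v_19(200564019) = 5

v_p(x) = 2 (factor: 9747 = 19^2 · 27); v_p(y) = 3 (factor: 20577 = 19^3 · 3). Additivity: v_p(xy) = v_p(x) + v_p(y) = 2 + 3 = 5. (Direct check: xy = 200564019 = 19^5 · (81).)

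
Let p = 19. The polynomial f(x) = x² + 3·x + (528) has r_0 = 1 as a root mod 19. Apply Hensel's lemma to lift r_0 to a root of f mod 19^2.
r_1 = 39 (mod 361)

Hensel: r_{i+1} = r_i − f(r_i)·(f′(r_i))^{-1} mod 19^{i+2}, f′(x) = 2x + 3. Iterate:
  r_0 = 1 (mod 19)
  r_1 = 39 (mod 361)
Final: r = 39 satisfies f(r) ≡ 0 mod 19^2.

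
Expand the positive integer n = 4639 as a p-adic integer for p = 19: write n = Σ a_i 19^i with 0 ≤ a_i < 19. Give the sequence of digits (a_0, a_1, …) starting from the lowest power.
(a_0, a_1, …) = (3, 16, 12)

Repeated division by 19 gives the digits low-to-high: 4639 = 3 + 16·19^1 + 12·19^2. Digit sequence: (3, 16, 12).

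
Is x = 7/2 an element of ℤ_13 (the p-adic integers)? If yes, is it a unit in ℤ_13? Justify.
x ∈ ℤ_13^× (unit); v_13(x) = 0

ℤ_13 = {x ∈ ℚ_13 : v_13(x) ≥ 0} and ℤ_13^× = {x ∈ ℤ_13 : v_13(x) = 0}. Here v_13(7/2) = v_13(num) − v_13(den) = 0; compare against these criteria.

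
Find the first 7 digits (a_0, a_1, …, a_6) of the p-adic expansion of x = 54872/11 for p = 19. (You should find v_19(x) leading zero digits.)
(a_0, …, a_6) = (0, 0, 0, 18, 6, 10, 15)

v_19(54872/11) = 3, so a_0 = ... = a_2 = 0. Factor out: x = 19^3 · u with u = 8/11 a unit in ℤ_19. Expand u iteratively via a_{v+i} = u_i mod 19, u_{i+1} = (u_i − a_{v+i})/19:
  u_0 = 8/11;  a_3 = 18;  u_1 = (u_0 − 18)/19 = -10/11
  u_1 = -10/11;  a_4 = 6;  u_2 = (u_1 − 6)/19 = -4/11
  u_2 = -4/11;  a_5 = 10;  u_3 = (u_2 − 10)/19 = -6/11
  u_3 = -6/11;  a_6 = 15;  u_4 = (u_3 − 15)/19 = -9/11
Digits: (0, 0, 0, 18, 6, 10, 15).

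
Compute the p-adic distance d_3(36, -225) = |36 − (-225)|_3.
d_3(36, -225) = 1/9

Step 1 — x − y = 36 − (-225) = 261. Step 2 — v_3(261) = 2 (factor: 261 = (3^2 · 29); the sign does not affect v_p). Step 3 — |x − y|_3 = 3^{-2} = 1/9.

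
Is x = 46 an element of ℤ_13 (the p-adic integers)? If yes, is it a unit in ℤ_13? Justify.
x ∈ ℤ_13^× (unit); v_13(x) = 0

ℤ_13 = {x ∈ ℚ_13 : v_13(x) ≥ 0} and ℤ_13^× = {x ∈ ℤ_13 : v_13(x) = 0}. Here v_13(46) = v_13(num) − v_13(den) = 0; compare against these criteria.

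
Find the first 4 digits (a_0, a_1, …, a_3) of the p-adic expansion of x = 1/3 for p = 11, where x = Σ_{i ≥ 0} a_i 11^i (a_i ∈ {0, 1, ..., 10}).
(a_0, …, a_3) = (4, 7, 3, 7)

v_11(1/3) = 0 (numerator and denominator both coprime to 11), so x ∈ ℤ_11^×. Compute digits iteratively via a_i = x_i mod 11, x_{i+1} = (x_i − a_i)/11, with x_0 = x:
  x_0 = 1/3;  a_0 = 4;  x_1 = (x_0 − 4)/11 = -1/3
  x_1 = -1/3;  a_1 = 7;  x_2 = (x_1 − 7)/11 = -2/3
  x_2 = -2/3;  a_2 = 3;  x_3 = (x_2 − 3)/11 = -1/3
  x_3 = -1/3;  a_3 = 7;  x_4 = (x_3 − 7)/11 = -2/3
Digits: (4, 7, 3, 7).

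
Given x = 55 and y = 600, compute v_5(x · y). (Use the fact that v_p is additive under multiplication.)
v_5(33000) = 3

v_p(x) = 1 (factor: 55 = 5^1 · 11); v_p(y) = 2 (factor: 600 = 5^2 · 24). Additivity: v_p(xy) = v_p(x) + v_p(y) = 1 + 2 = 3. (Direct check: xy = 33000 = 5^3 · (264).)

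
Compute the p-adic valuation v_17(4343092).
v_17(4343092) = 4

v_17(n) is the largest exponent k such that 17^k divides n. Factor out: 4343092 = 17^4 · 52. (Sign doesn't affect v_p.) So v_17(4343092) = 4.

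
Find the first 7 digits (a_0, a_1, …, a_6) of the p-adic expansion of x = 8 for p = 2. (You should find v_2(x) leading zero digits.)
(a_0, …, a_6) = (0, 0, 0, 1, 0, 0, 0)

v_2(8) = 3, so a_0 = ... = a_2 = 0. Factor out: x = 2^3 · u with u = 1 a unit in ℤ_2. Expand u iteratively via a_{v+i} = u_i mod 2, u_{i+1} = (u_i − a_{v+i})/2:
  u_0 = 1;  a_3 = 1;  u_1 = (u_0 − 1)/2 = 0
  u_1 = 0;  a_4 = 0;  u_2 = (u_1 − 0)/2 = 0
  u_2 = 0;  a_5 = 0;  u_3 = (u_2 − 0)/2 = 0
  u_3 = 0;  a_6 = 0;  u_4 = (u_3 − 0)/2 = 0
Digits: (0, 0, 0, 1, 0, 0, 0).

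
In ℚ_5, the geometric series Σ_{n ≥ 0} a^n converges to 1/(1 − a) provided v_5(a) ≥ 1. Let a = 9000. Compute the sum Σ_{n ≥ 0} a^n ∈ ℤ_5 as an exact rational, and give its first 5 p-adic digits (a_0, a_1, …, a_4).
Σ a^n = 1/(1 − a) = -1/8999;  first 5 digits = (1, 0, 0, 2, 4)

v_5(a) = 3 ≥ 1, so the series converges in ℤ_5 to 1/(1 − a) = 1/(1 − 9000) = -1/8999. Expand this rational in ℤ_5: compute digits iteratively via d_i = x_i mod 5, x_{i+1} = (x_i − d_i)/5. The first 5 digits are (1, 0, 0, 2, 4).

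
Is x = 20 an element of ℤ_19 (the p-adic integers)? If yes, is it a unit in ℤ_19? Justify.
x ∈ ℤ_19^× (unit); v_19(x) = 0

ℤ_19 = {x ∈ ℚ_19 : v_19(x) ≥ 0} and ℤ_19^× = {x ∈ ℤ_19 : v_19(x) = 0}. Here v_19(20) = v_19(num) − v_19(den) = 0; compare against these criteria.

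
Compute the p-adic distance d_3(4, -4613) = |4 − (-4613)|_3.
d_3(4, -4613) = 1/243

Step 1 — x − y = 4 − (-4613) = 4617. Step 2 — v_3(4617) = 5 (factor: 4617 = (3^5 · 19); the sign does not affect v_p). Step 3 — |x − y|_3 = 3^{-5} = 1/243.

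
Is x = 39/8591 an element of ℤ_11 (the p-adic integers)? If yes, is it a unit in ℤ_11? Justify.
x ∉ ℤ_11 (v_11(x) = -2 < 0)

ℤ_11 = {x ∈ ℚ_11 : v_11(x) ≥ 0} and ℤ_11^× = {x ∈ ℤ_11 : v_11(x) = 0}. Here v_11(39/8591) = v_11(num) − v_11(den) = -2; compare against these criteria.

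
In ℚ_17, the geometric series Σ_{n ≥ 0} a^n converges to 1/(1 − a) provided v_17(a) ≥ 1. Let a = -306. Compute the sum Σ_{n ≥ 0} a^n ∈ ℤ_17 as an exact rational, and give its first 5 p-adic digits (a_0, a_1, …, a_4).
Σ a^n = 1/(1 − a) = 1/307;  first 5 digits = (1, 16, 16, 0, 16)

v_17(a) = 1 ≥ 1, so the series converges in ℤ_17 to 1/(1 − a) = 1/(1 − (-306)) = 1/307. Expand this rational in ℤ_17: compute digits iteratively via d_i = x_i mod 17, x_{i+1} = (x_i − d_i)/17. The first 5 digits are (1, 16, 16, 0, 16).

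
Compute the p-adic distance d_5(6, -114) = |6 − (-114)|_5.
d_5(6, -114) = 1/5

Step 1 — x − y = 6 − (-114) = 120. Step 2 — v_5(120) = 1 (factor: 120 = (5^1 · 24); the sign does not affect v_p). Step 3 — |x − y|_5 = 5^{-1} = 1/5.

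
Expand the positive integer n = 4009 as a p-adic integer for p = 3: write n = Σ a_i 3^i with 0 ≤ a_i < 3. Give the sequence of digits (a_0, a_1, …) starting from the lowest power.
(a_0, a_1, …) = (1, 1, 1, 1, 1, 1, 2, 1)

Repeated division by 3 gives the digits low-to-high: 4009 = 1 + 1·3^1 + 1·3^2 + 1·3^3 + 1·3^4 + 1·3^5 + 2·3^6 + 1·3^7. Digit sequence: (1, 1, 1, 1, 1, 1, 2, 1).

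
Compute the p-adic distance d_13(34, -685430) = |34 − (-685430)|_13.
d_13(34, -685430) = 1/28561

Step 1 — x − y = 34 − (-685430) = 685464. Step 2 — v_13(685464) = 4 (factor: 685464 = (13^4 · 24); the sign does not affect v_p). Step 3 — |x − y|_13 = 13^{-4} = 1/28561.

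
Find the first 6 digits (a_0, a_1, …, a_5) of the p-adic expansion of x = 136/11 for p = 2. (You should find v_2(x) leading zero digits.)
(a_0, …, a_5) = (0, 0, 0, 1, 1, 0)

v_2(136/11) = 3, so a_0 = ... = a_2 = 0. Factor out: x = 2^3 · u with u = 17/11 a unit in ℤ_2. Expand u iteratively via a_{v+i} = u_i mod 2, u_{i+1} = (u_i − a_{v+i})/2:
  u_0 = 17/11;  a_3 = 1;  u_1 = (u_0 − 1)/2 = 3/11
  u_1 = 3/11;  a_4 = 1;  u_2 = (u_1 − 1)/2 = -4/11
  u_2 = -4/11;  a_5 = 0;  u_3 = (u_2 − 0)/2 = -2/11
Digits: (0, 0, 0, 1, 1, 0).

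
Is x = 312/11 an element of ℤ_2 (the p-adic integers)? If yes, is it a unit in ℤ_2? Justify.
x ∈ ℤ_2 but not a unit; v_2(x) = 3 > 0

ℤ_2 = {x ∈ ℚ_2 : v_2(x) ≥ 0} and ℤ_2^× = {x ∈ ℤ_2 : v_2(x) = 0}. Here v_2(312/11) = v_2(num) − v_2(den) = 3; compare against these criteria.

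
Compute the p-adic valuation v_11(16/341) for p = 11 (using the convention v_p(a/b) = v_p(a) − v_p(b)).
v_11(16/341) = -1

Factor powers of 11 from the numerator and denominator of the reduced fraction: 16 = 11^0 · 16 and 341 = 11^1 · 31. Apply v_p(a/b) = v_p(a) − v_p(b): v_11(16/341) = 0 − 1 = -1.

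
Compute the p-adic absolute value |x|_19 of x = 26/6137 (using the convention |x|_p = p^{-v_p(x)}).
|26/6137|_19 = 361

Step 1 — compute v_19(x) by factoring powers of 19 out of the numerator and denominator: v_19(26/6137) = -2. Step 2 — apply |x|_p = p^{-v_p(x)} = 19^{2} = 361.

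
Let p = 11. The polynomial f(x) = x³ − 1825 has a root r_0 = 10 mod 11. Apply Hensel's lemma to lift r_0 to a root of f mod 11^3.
r_2 = 769 (mod 1331)

Hensel: r_{i+1} = r_i − f(r_i)/f′(r_i) mod 11^{i+2}, where f′(x) = 3x². Iterate:
  r_0 = 10 (mod 11)
  r_1 = 43 (mod 121)
  r_2 = 769 (mod 1331)
Final: r = 769 with f(r) ≡ 0 mod 11^3.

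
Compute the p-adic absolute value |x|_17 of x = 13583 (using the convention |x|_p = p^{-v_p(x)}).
|13583|_17 = 1/289

Step 1 — compute v_17(x) by factoring powers of 17 out of the numerator and denominator: v_17(13583) = 2. Step 2 — apply |x|_p = p^{-v_p(x)} = 17^{-2} = 1/289.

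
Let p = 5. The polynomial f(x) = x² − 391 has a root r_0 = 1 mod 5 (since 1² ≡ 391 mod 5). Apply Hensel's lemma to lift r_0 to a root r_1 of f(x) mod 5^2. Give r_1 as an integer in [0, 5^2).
r_1 = 21 (mod 25)

Hensel's recurrence: r_{i+1} = r_i − f(r_i)·(f′(r_i))^{-1} mod 5^{i+2}, with f′(x) = 2x. Iterate:
  r_0 = 1 (mod 5)
  r_1 = 21 (mod 25)
Final: r_1 = 21, and one checks f(r_1) ≡ 0 mod 5^2.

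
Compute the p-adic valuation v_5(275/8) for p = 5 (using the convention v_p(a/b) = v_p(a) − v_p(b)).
v_5(275/8) = 2

Factor powers of 5 from the numerator and denominator of the reduced fraction: 275 = 5^2 · 11 and 8 = 5^0 · 8. Apply v_p(a/b) = v_p(a) − v_p(b): v_5(275/8) = 2 − 0 = 2.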